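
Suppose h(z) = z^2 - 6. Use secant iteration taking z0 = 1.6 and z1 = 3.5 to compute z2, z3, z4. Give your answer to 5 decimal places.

h(1.6) = -3.4400000, h(3.5) = 6.2500000
z2 = 3.5000000 − 6.2500000·(3.5000000 − 1.6000000) / (6.2500000 − (-3.4400000)) = 3.5000000 − (11.8750000)/(9.6900000) = 2.2745098
h(2.2745098) = -0.8266052
z3 = 2.2745098 − (-0.8266052)·(2.2745098 − 3.5000000) / (-0.8266052 − 6.2500000) = 2.2745098 − (1.0129965)/(-7.0766052) = 2.4176570
h(2.4176570) = -0.1549344
z4 = 2.4176570 − (-0.1549344)·(2.4176570 − 2.2745098) / (-0.1549344 − (-0.8266052)) = 2.4176570 − (-0.0221784)/(0.6716707) = 2.4506768

2.27451, 2.41766, 2.45068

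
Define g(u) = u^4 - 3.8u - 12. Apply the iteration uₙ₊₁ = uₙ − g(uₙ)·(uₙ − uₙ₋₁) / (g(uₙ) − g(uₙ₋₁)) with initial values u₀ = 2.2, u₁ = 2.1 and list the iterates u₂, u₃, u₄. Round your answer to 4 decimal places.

2.1148, 2.1158, 2.1158

g(2.2) = 3.065600, g(2.1) = -0.531900
u₂ = 2.100000 − (-0.531900)·(2.100000 − 2.200000) / (-0.531900 − 3.065600) = 2.100000 − (0.053190)/(-3.597500) = 2.114785
g(2.114785) = -0.034567
u₃ = 2.114785 − (-0.034567)·(2.114785 − 2.100000) / (-0.034567 − (-0.531900)) = 2.114785 − (-0.000511)/(0.497333) = 2.115813
g(2.115813) = 0.000434
u₄ = 2.115813 − 0.000434·(2.115813 − 2.114785) / (0.000434 − (-0.034567)) = 2.115813 − (0.000000)/(0.035001) = 2.115800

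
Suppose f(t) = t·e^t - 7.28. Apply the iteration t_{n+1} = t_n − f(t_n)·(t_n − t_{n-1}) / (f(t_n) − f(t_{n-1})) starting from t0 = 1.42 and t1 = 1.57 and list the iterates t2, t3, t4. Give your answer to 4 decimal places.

1.5461, 1.5481, 1.5481

f(1.42) = -1.405289, f(1.57) = 0.266438
t2 = 1.570000 − 0.266438·(1.570000 − 1.420000) / (0.266438 − (-1.405289)) = 1.570000 − (0.039966)/(1.671727) = 1.546093
f(1.546093) = -0.024031
t3 = 1.546093 − (-0.024031)·(1.546093 − 1.570000) / (-0.024031 − 0.266438) = 1.546093 − (0.000575)/(-0.290469) = 1.548071
f(1.548071) = -0.000365
t4 = 1.548071 − (-0.000365)·(1.548071 − 1.546093) / (-0.000365 − (-0.024031)) = 1.548071 − (-0.000001)/(0.023666) = 1.548102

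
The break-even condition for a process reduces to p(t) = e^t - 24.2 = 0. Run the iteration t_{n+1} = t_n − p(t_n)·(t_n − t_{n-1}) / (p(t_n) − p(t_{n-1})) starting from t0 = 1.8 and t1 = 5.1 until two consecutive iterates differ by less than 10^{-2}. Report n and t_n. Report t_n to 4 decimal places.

n = 8, t_n = 3.1863

p(1.8) = -18.150353, p(5.1) = 139.821907
t2 = 5.100000 − 139.821907·(3.300000)/(157.972260) = 2.179156;  |Δ| = 2.920844
p(2.179156) = -15.361155
t3 = 2.179156 − (-15.361155)·(-2.920844)/(-155.183062) = 2.468283;  |Δ| = 0.289126
p(2.468283) = -12.397838
t4 = 2.468283 − (-12.397838)·(0.289126)/(2.963317) = 3.677922;  |Δ| = 1.209639
p(3.677922) = 15.364085
t5 = 3.677922 − 15.364085·(1.209639)/(27.761923) = 3.008480;  |Δ| = 0.669442
p(3.008480) = -3.943418
t6 = 3.008480 − (-3.943418)·(-0.669442)/(-19.307503) = 3.145208;  |Δ| = 0.136729
p(3.145208) = -0.975484
t7 = 3.145208 − (-0.975484)·(0.136729)/(2.967935) = 3.190148;  |Δ| = 0.044939
p(3.190148) = 0.092014
t8 = 3.190148 − 0.092014·(0.044939)/(1.067498) = 3.186274;  |Δ| = 0.003874
|t8 − t7| = 0.003874 < 10^{-2}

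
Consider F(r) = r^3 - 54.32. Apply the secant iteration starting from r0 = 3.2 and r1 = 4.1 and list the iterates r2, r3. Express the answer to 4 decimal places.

3.7365, 3.7832

F(3.2) = -21.552000, F(4.1) = 14.601000
r2 = 4.100000 − 14.601000·(4.100000 − 3.200000) / (14.601000 − (-21.552000)) = 4.100000 − (13.140900)/(36.153000) = 3.736520
F(3.736520) = -2.152279
r3 = 3.736520 − (-2.152279)·(3.736520 − 4.100000) / (-2.152279 − 14.601000) = 3.736520 − (0.782311)/(-16.753279) = 3.783216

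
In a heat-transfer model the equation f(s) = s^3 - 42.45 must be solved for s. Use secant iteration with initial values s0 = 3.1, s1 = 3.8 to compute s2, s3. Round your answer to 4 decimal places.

f(3.1) = -12.659000, f(3.8) = 12.422000
s2 = 3.800000 − 12.422000·(3.800000 − 3.100000) / (12.422000 − (-12.659000)) = 3.800000 − (8.695400)/(25.081000) = 3.453307
f(3.453307) = -1.268167
s3 = 3.453307 − (-1.268167)·(3.453307 − 3.800000) / (-1.268167 − 12.422000) = 3.453307 − (0.439664)/(-13.690167) = 3.485423

3.4533, 3.4854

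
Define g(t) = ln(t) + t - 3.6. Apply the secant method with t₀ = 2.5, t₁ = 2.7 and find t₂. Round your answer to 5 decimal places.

g(2.5) = -0.1837093, g(2.7) = 0.0932518
t₂ = 2.7000000 − 0.0932518·(2.7000000 − 2.5000000) / (0.0932518 − (-0.1837093)) = 2.7000000 − (0.0186504)/(0.2769610) = 2.6326607

2.63266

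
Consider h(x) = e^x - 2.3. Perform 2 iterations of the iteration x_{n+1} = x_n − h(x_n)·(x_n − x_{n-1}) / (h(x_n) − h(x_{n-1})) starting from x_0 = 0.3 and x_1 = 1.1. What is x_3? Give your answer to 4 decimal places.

0.8234

h(0.3) = -0.950141, h(1.1) = 0.704166
x_2 = 1.100000 − 0.704166·(1.100000 − 0.300000) / (0.704166 − (-0.950141)) = 1.100000 − (0.563333)/(1.654307) = 0.759475
h(0.759475) = -0.162846
x_3 = 0.759475 − (-0.162846)·(0.759475 − 1.100000) / (-0.162846 − 0.704166) = 0.759475 − (0.055453)/(-0.867012) = 0.823434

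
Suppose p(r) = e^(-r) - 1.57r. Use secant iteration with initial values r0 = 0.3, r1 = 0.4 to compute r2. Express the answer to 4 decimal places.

p(0.3) = 0.269818, p(0.4) = 0.042320
r2 = 0.400000 − 0.042320·(0.400000 − 0.300000) / (0.042320 − 0.269818) = 0.400000 − (0.004232)/(-0.227498) = 0.418602

0.4186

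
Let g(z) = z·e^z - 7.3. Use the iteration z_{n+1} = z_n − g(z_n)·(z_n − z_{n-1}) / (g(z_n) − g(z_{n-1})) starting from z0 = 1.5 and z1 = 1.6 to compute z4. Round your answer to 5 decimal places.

1.54977

g(1.5) = -0.5774664, g(1.6) = 0.6248519
z2 = 1.6000000 − 0.6248519·(1.6000000 − 1.5000000) / (0.6248519 − (-0.5774664)) = 1.6000000 − (0.0624852)/(1.2023183) = 1.5480294
g(1.5480294) = -0.0208639
z3 = 1.5480294 − (-0.0208639)·(1.5480294 − 1.6000000) / (-0.0208639 − 0.6248519) = 1.5480294 − (0.0010843)/(-0.6457158) = 1.5497086
g(1.5497086) = -0.0007209
z4 = 1.5497086 − (-0.0007209)·(1.5497086 − 1.5480294) / (-0.0007209 − (-0.0208639)) = 1.5497086 − (-0.0000012)/(0.0201430) = 1.5497687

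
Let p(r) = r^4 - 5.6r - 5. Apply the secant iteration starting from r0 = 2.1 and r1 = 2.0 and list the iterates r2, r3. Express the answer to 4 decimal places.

2.0069, 2.0075

p(2.1) = 2.688100, p(2.0) = -0.200000
r2 = 2.000000 − (-0.200000)·(2.000000 − 2.100000) / (-0.200000 − 2.688100) = 2.000000 − (0.020000)/(-2.888100) = 2.006925
p(2.006925) = -0.016027
r3 = 2.006925 − (-0.016027)·(2.006925 − 2.000000) / (-0.016027 − (-0.200000)) = 2.006925 − (-0.000111)/(0.183973) = 2.007528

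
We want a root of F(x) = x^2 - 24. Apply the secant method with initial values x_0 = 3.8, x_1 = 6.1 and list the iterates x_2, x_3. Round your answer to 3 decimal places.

4.766, 4.884

F(3.8) = -9.56000, F(6.1) = 13.21000
x_2 = 6.10000 − 13.21000·(6.10000 − 3.80000) / (13.21000 − (-9.56000)) = 6.10000 − (30.38300)/(22.77000) = 4.76566
F(4.76566) = -1.28852
x_3 = 4.76566 − (-1.28852)·(4.76566 − 6.10000) / (-1.28852 − 13.21000) = 4.76566 − (1.71932)/(-14.49852) = 4.88424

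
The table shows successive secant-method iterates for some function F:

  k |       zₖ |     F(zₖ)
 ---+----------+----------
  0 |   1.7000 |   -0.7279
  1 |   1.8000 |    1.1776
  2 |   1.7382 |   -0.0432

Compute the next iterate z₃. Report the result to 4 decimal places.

z₃ = 1.7382 − (-0.0432)·(1.7382 − 1.8000) / (-0.0432 − 1.1776)
   = 1.7382 − (0.002670)/(-1.220800) = 1.740387

1.7404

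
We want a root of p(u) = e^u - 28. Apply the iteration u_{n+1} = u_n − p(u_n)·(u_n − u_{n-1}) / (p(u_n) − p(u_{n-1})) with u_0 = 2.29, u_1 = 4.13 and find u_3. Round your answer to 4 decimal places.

3.1852

p(2.29) = -18.125062, p(4.13) = 34.177923
u_2 = 4.130000 − 34.177923·(4.130000 − 2.290000) / (34.177923 − (-18.125062)) = 4.130000 − (62.887378)/(52.302985) = 2.927633
p(2.927633) = -9.316644
u_3 = 2.927633 − (-9.316644)·(2.927633 − 4.130000) / (-9.316644 − 34.177923) = 2.927633 − (11.202024)/(-43.494566) = 3.185183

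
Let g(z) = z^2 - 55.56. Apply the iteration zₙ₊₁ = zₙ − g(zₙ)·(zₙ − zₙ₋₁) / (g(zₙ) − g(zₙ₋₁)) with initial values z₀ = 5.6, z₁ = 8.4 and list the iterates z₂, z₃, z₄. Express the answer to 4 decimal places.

7.3286, 7.4463, 7.4539

g(5.6) = -24.200000, g(8.4) = 15.000000
z₂ = 8.400000 − 15.000000·(8.400000 − 5.600000) / (15.000000 − (-24.200000)) = 8.400000 − (42.000000)/(39.200000) = 7.328571
g(7.328571) = -1.852041
z₃ = 7.328571 − (-1.852041)·(7.328571 − 8.400000) / (-1.852041 − 15.000000) = 7.328571 − (1.984329)/(-16.852041) = 7.446322
g(7.446322) = -0.112296
z₄ = 7.446322 − (-0.112296)·(7.446322 − 7.328571) / (-0.112296 − (-1.852041)) = 7.446322 − (-0.013223)/(1.739745) = 7.453922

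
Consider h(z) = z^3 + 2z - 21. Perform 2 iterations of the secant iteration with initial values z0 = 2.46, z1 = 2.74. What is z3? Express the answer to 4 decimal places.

h(2.46) = -1.193064, h(2.74) = 5.050824
z2 = 2.740000 − 5.050824·(2.740000 − 2.460000) / (5.050824 − (-1.193064)) = 2.740000 − (1.414231)/(6.243888) = 2.513502
h(2.513502) = -0.093472
z3 = 2.513502 − (-0.093472)·(2.513502 − 2.740000) / (-0.093472 − 5.050824) = 2.513502 − (0.021171)/(-5.144296) = 2.517617

2.5176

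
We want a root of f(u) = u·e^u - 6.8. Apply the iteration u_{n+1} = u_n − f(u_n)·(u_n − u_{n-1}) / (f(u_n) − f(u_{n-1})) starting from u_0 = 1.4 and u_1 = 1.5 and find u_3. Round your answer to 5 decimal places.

1.50688

f(1.4) = -1.1227200, f(1.5) = -0.0774664
u_2 = 1.5000000 − (-0.0774664)·(1.5000000 − 1.4000000) / (-0.0774664 − (-1.1227200)) = 1.5000000 − (-0.0077466)/(1.0452537) = 1.5074113
f(1.5074113) = 0.0060031
u_3 = 1.5074113 − 0.0060031·(1.5074113 − 1.5000000) / (0.0060031 − (-0.0774664)) = 1.5074113 − (0.0000445)/(0.0834695) = 1.5068782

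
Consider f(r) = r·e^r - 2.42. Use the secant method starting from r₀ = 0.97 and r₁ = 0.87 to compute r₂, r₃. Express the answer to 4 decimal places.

f(0.97) = 0.138806, f(0.87) = -0.343388
r₂ = 0.870000 − (-0.343388)·(0.870000 − 0.970000) / (-0.343388 − 0.138806) = 0.870000 − (0.034339)/(-0.482194) = 0.941214
f(0.941214) = -0.007585
r₃ = 0.941214 − (-0.007585)·(0.941214 − 0.870000) / (-0.007585 − (-0.343388)) = 0.941214 − (-0.000540)/(0.335803) = 0.942822

0.9412, 0.9428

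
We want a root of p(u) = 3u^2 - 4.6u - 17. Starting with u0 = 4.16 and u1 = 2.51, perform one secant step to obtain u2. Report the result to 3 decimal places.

3.136

p(4.16) = 15.78080, p(2.51) = -9.64570
u2 = 2.51000 − (-9.64570)·(2.51000 − 4.16000) / (-9.64570 − 15.78080) = 2.51000 − (15.91541)/(-25.42650) = 3.13594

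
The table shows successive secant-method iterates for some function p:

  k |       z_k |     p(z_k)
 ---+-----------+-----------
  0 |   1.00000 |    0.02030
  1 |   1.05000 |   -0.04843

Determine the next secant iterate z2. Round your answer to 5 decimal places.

z2 = 1.05000 − (-0.04843)·(1.05000 − 1.00000) / (-0.04843 − 0.02030)
   = 1.05000 − (-0.0024215)/(-0.0687300) = 1.0147679

1.01477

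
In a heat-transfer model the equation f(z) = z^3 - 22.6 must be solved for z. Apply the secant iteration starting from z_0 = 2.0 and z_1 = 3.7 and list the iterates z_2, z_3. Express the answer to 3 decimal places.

2.582, 2.762

f(2.0) = -14.60000, f(3.7) = 28.05300
z_2 = 3.70000 − 28.05300·(3.70000 − 2.00000) / (28.05300 − (-14.60000)) = 3.70000 − (47.69010)/(42.65300) = 2.58191
f(2.58191) = -5.38842
z_3 = 2.58191 − (-5.38842)·(2.58191 − 3.70000) / (-5.38842 − 28.05300) = 2.58191 − (6.02476)/(-33.44142) = 2.76206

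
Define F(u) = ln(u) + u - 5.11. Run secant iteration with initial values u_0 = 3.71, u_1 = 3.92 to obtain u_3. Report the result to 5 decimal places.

3.78022

F(3.71) = -0.0889681, F(3.92) = 0.1760917
u_2 = 3.9200000 − 0.1760917·(3.9200000 − 3.7100000) / (0.1760917 − (-0.0889681)) = 3.9200000 − (0.0369792)/(0.2650598) = 3.7804871
F(3.7804871) = 0.0003400
u_3 = 3.7804871 − 0.0003400·(3.7804871 − 3.9200000) / (0.0003400 − 0.1760917) = 3.7804871 − (-0.0000474)/(-0.1757516) = 3.7802172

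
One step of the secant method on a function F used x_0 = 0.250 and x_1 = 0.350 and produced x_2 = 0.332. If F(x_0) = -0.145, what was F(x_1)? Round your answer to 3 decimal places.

The secant line through (0.250, -0.145) and (0.350, F(x_1)) crosses zero at x_2 = 0.332.
So (0.250, -0.145), (0.350, F(x_1)), (0.332, 0) are collinear:
F(x_1) = -0.145 · (0.350 − 0.332) / (0.250 − 0.332) = -0.145 · (0.01800)/(-0.08200) = 0.03183

0.032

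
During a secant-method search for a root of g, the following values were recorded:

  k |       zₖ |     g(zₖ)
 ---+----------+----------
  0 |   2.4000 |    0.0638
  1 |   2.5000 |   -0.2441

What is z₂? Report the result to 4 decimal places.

z₂ = 2.5000 − (-0.2441)·(2.5000 − 2.4000) / (-0.2441 − 0.0638)
   = 2.5000 − (-0.024410)/(-0.307900) = 2.420721

2.4207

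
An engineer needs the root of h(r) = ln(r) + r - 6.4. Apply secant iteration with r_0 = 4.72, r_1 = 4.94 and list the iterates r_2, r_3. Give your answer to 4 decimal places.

4.8262, 4.8260

h(4.72) = -0.128191, h(4.94) = 0.137365
r_2 = 4.940000 − 0.137365·(4.940000 − 4.720000) / (0.137365 − (-0.128191)) = 4.940000 − (0.030220)/(0.265557) = 4.826200
h(4.826200) = 0.000259
r_3 = 4.826200 − 0.000259·(4.826200 − 4.940000) / (0.000259 − 0.137365) = 4.826200 − (-0.000030)/(-0.137106) = 4.825985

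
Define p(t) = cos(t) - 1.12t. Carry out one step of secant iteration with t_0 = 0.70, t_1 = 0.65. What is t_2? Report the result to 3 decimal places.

p(0.70) = -0.01916, p(0.65) = 0.06808
t_2 = 0.65000 − 0.06808·(0.65000 − 0.70000) / (0.06808 − (-0.01916)) = 0.65000 − (-0.00340)/(0.08724) = 0.68902

0.689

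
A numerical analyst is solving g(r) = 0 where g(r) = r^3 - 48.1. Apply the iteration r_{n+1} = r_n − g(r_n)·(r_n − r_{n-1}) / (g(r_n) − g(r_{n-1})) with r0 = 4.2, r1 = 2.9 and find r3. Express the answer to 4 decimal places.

3.6646

g(4.2) = 25.988000, g(2.9) = -23.711000
r2 = 2.900000 − (-23.711000)·(2.900000 − 4.200000) / (-23.711000 − 25.988000) = 2.900000 − (30.824300)/(-49.699000) = 3.520220
g(3.520220) = -4.477624
r3 = 3.520220 − (-4.477624)·(3.520220 − 2.900000) / (-4.477624 − (-23.711000)) = 3.520220 − (-2.777111)/(19.233376) = 3.664610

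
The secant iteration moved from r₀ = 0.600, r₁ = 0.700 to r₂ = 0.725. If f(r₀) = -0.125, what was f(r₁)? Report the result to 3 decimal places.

The secant line through (0.600, -0.125) and (0.700, f(r₁)) crosses zero at r₂ = 0.725.
So (0.600, -0.125), (0.700, f(r₁)), (0.725, 0) are collinear:
f(r₁) = -0.125 · (0.700 − 0.725) / (0.600 − 0.725) = -0.125 · (-0.02500)/(-0.12500) = -0.02500

-0.025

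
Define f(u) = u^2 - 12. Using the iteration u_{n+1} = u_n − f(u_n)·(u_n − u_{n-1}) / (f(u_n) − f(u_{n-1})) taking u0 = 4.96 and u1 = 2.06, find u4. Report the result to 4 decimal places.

f(4.96) = 12.601600, f(2.06) = -7.756400
u2 = 2.060000 − (-7.756400)·(2.060000 − 4.960000) / (-7.756400 − 12.601600) = 2.060000 − (22.493560)/(-20.358000) = 3.164900
f(3.164900) = -1.983406
u3 = 3.164900 − (-1.983406)·(3.164900 − 2.060000) / (-1.983406 − (-7.756400)) = 3.164900 − (-2.191466)/(5.772994) = 3.544507
f(3.544507) = 0.563528
u4 = 3.544507 − 0.563528·(3.544507 − 3.164900) / (0.563528 − (-1.983406)) = 3.544507 − (0.213919)/(2.546935) = 3.460516

3.4605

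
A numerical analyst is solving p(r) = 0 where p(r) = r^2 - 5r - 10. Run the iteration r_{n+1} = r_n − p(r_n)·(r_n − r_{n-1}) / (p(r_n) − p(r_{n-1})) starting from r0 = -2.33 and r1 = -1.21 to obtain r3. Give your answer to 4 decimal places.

p(-2.33) = 7.078900, p(-1.21) = -2.485900
r2 = -1.210000 − (-2.485900)·(-1.210000 − (-2.330000)) / (-2.485900 − 7.078900) = -1.210000 − (-2.784208)/(-9.564800) = -1.501089
p(-1.501089) = -0.241287
r3 = -1.501089 − (-0.241287)·(-1.501089 − (-1.210000)) / (-0.241287 − (-2.485900)) = -1.501089 − (0.070236)/(2.244613) = -1.532380

-1.5324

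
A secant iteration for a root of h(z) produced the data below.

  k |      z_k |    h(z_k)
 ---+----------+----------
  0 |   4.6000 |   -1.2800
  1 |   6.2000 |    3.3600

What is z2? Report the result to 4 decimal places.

5.0414

z2 = 6.2000 − 3.3600·(6.2000 − 4.6000) / (3.3600 − (-1.2800))
   = 6.2000 − (5.376000)/(4.640000) = 5.041379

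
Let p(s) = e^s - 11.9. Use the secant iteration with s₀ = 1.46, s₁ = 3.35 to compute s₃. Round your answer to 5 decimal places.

p(1.46) = -7.5940405, p(3.35) = 16.6027336
s₂ = 3.3500000 − 16.6027336·(3.3500000 − 1.4600000) / (16.6027336 − (-7.5940405)) = 3.3500000 − (31.3791666)/(24.1967741) = 2.0531674
p(2.0531674) = -4.1074562
s₃ = 2.0531674 − (-4.1074562)·(2.0531674 − 3.3500000) / (-4.1074562 − 16.6027336) = 2.0531674 − (5.3266833)/(-20.7101898) = 2.3103684

2.31037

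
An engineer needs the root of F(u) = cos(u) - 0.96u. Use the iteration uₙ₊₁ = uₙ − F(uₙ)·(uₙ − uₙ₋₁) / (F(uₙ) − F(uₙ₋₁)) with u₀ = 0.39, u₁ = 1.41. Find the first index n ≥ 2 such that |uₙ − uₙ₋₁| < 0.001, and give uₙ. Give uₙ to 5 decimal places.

n = 5, uₙ = 0.75711

F(0.39) = 0.5505091, F(1.41) = -1.1934957
u₂ = 1.4100000 − (-1.1934957)·(1.0200000)/(-1.7440047) = 0.7119712;  |Δ| = 0.6980288
F(0.7119712) = 0.0735832
u₃ = 0.7119712 − 0.0735832·(-0.6980288)/(1.2670789) = 0.7525079;  |Δ| = 0.0405367
F(0.7525079) = 0.0075696
u₄ = 0.7525079 − 0.0075696·(0.0405367)/(-0.0660137) = 0.7571561;  |Δ| = 0.0046482
F(0.7571561) = -0.0000775
u₅ = 0.7571561 − (-0.0000775)·(0.0046482)/(-0.0076471) = 0.7571090;  |Δ| = 0.0000471
|u₅ − u₄| = 0.0000471 < 0.001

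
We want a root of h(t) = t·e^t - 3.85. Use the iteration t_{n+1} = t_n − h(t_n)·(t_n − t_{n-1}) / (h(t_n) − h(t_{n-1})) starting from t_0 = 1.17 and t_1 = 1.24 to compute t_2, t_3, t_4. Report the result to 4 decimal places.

h(1.17) = -0.080269, h(1.24) = 0.434961
t_2 = 1.240000 − 0.434961·(1.240000 − 1.170000) / (0.434961 − (-0.080269)) = 1.240000 − (0.030447)/(0.515229) = 1.180905
h(1.180905) = -0.003411
t_3 = 1.180905 − (-0.003411)·(1.180905 − 1.240000) / (-0.003411 − 0.434961) = 1.180905 − (0.000202)/(-0.438371) = 1.181365
h(1.181365) = -0.000143
t_4 = 1.181365 − (-0.000143)·(1.181365 − 1.180905) / (-0.000143 − (-0.003411)) = 1.181365 − (0.000000)/(0.003267) = 1.181385

1.1809, 1.1814, 1.1814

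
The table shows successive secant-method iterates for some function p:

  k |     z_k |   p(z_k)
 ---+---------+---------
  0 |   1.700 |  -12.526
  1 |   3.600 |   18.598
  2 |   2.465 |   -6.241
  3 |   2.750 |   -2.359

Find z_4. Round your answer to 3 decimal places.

2.923

z_4 = 2.750 − (-2.359)·(2.750 − 2.465) / (-2.359 − (-6.241))
   = 2.750 − (-0.67232)/(3.88200) = 2.92319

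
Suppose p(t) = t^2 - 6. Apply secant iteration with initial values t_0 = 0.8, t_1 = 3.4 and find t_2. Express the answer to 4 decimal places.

2.0762

p(0.8) = -5.360000, p(3.4) = 5.560000
t_2 = 3.400000 − 5.560000·(3.400000 − 0.800000) / (5.560000 − (-5.360000)) = 3.400000 − (14.456000)/(10.920000) = 2.076190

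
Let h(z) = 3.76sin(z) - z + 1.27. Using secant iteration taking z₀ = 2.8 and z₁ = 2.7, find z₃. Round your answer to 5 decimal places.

2.73994

h(2.8) = -0.2704446, h(2.7) = 0.1769483
z₂ = 2.7000000 − 0.1769483·(2.7000000 − 2.8000000) / (0.1769483 − (-0.2704446)) = 2.7000000 − (-0.0176948)/(0.4473929) = 2.7395510
h(2.7395510) = 0.0017296
z₃ = 2.7395510 − 0.0017296·(2.7395510 − 2.7000000) / (0.0017296 − 0.1769483) = 2.7395510 − (0.0000684)/(-0.1752188) = 2.7399414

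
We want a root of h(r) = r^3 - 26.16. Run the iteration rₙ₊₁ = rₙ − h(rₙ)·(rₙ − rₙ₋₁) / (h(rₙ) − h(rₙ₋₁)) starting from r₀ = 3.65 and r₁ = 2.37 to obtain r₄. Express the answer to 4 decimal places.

2.9671

h(3.65) = 22.467125, h(2.37) = -12.847947
r₂ = 2.370000 − (-12.847947)·(2.370000 − 3.650000) / (-12.847947 − 22.467125) = 2.370000 − (16.445372)/(-35.315072) = 2.835676
h(2.835676) = -3.358170
r₃ = 2.835676 − (-3.358170)·(2.835676 − 2.370000) / (-3.358170 − (-12.847947)) = 2.835676 − (-1.563818)/(9.489777) = 3.000466
h(3.000466) = 0.852571
r₄ = 3.000466 − 0.852571·(3.000466 − 2.835676) / (0.852571 − (-3.358170)) = 3.000466 − (0.140495)/(4.210741) = 2.967100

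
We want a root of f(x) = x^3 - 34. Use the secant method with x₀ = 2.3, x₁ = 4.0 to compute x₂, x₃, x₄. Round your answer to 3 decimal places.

f(2.3) = -21.83300, f(4.0) = 30.00000
x₂ = 4.00000 − 30.00000·(4.00000 − 2.30000) / (30.00000 − (-21.83300)) = 4.00000 − (51.00000)/(51.83300) = 3.01607
f(3.01607) = -6.56376
x₃ = 3.01607 − (-6.56376)·(3.01607 − 4.00000) / (-6.56376 − 30.00000) = 3.01607 − (6.45827)/(-36.56376) = 3.19270
f(3.19270) = -1.45570
x₄ = 3.19270 − (-1.45570)·(3.19270 − 3.01607) / (-1.45570 − (-6.56376)) = 3.19270 − (-0.25712)/(5.10805) = 3.24304

3.016, 3.193, 3.243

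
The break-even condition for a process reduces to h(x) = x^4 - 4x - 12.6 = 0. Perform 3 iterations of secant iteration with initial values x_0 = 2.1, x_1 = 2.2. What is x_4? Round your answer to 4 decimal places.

2.1453

h(2.1) = -1.551900, h(2.2) = 2.025600
x_2 = 2.200000 − 2.025600·(2.200000 − 2.100000) / (2.025600 − (-1.551900)) = 2.200000 − (0.202560)/(3.577500) = 2.143379
h(2.143379) = -0.067988
x_3 = 2.143379 − (-0.067988)·(2.143379 − 2.200000) / (-0.067988 − 2.025600) = 2.143379 − (0.003850)/(-2.093588) = 2.145218
h(2.145218) = -0.002827
x_4 = 2.145218 − (-0.002827)·(2.145218 − 2.143379) / (-0.002827 − (-0.067988)) = 2.145218 − (-0.000005)/(0.065161) = 2.145298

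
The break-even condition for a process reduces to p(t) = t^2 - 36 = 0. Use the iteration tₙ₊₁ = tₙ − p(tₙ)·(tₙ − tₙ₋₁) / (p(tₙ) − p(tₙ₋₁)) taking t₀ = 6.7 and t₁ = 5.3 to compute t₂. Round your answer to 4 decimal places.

p(6.7) = 8.890000, p(5.3) = -7.910000
t₂ = 5.300000 − (-7.910000)·(5.300000 − 6.700000) / (-7.910000 − 8.890000) = 5.300000 − (11.074000)/(-16.800000) = 5.959167

5.9592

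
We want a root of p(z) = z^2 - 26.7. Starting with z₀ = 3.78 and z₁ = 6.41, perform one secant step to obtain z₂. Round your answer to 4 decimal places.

4.9980

p(3.78) = -12.411600, p(6.41) = 14.388100
z₂ = 6.410000 − 14.388100·(6.410000 − 3.780000) / (14.388100 − (-12.411600)) = 6.410000 − (37.840703)/(26.799700) = 4.998018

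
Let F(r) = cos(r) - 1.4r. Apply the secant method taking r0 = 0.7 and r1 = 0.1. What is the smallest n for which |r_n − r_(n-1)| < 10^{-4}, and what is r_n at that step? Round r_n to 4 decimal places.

n = 5, r_n = 0.5925

F(0.7) = -0.215158, F(0.1) = 0.855004
r2 = 0.100000 − 0.855004·(-0.600000)/(1.070162) = 0.579369;  |Δ| = 0.479369
F(0.579369) = 0.025692
r3 = 0.579369 − 0.025692·(0.479369)/(-0.829313) = 0.594220;  |Δ| = 0.014851
F(0.594220) = -0.003322
r4 = 0.594220 − (-0.003322)·(0.014851)/(-0.029013) = 0.592519;  |Δ| = 0.001700
F(0.592519) = 0.000009
r5 = 0.592519 − 0.000009·(-0.001700)/(0.003331) = 0.592524;  |Δ| = 0.000005
|r5 − r4| = 0.000005 < 10^{-4}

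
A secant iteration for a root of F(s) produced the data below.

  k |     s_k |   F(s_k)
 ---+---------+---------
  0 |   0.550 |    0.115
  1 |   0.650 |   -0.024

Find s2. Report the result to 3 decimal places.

s2 = 0.650 − (-0.024)·(0.650 − 0.550) / (-0.024 − 0.115)
   = 0.650 − (-0.00240)/(-0.13900) = 0.63273

0.633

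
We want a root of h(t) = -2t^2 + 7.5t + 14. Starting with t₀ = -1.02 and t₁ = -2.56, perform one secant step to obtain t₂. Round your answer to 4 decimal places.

-1.3112

h(-1.02) = 4.269200, h(-2.56) = -18.307200
t₂ = -2.560000 − (-18.307200)·(-2.560000 − (-1.020000)) / (-18.307200 − 4.269200) = -2.560000 − (28.193088)/(-22.576400) = -1.311214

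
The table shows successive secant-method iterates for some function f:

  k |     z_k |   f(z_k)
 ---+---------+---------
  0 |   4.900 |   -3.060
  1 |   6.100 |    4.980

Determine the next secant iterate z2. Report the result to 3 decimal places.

z2 = 6.100 − 4.980·(6.100 − 4.900) / (4.980 − (-3.060))
   = 6.100 − (5.97600)/(8.04000) = 5.35672

5.357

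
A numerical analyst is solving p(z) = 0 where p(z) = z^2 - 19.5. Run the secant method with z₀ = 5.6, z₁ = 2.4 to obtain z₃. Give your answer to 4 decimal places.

4.5082

p(5.6) = 11.860000, p(2.4) = -13.740000
z₂ = 2.400000 − (-13.740000)·(2.400000 − 5.600000) / (-13.740000 − 11.860000) = 2.400000 − (43.968000)/(-25.600000) = 4.117500
p(4.117500) = -2.546194
z₃ = 4.117500 − (-2.546194)·(4.117500 − 2.400000) / (-2.546194 − (-13.740000)) = 4.117500 − (-4.373088)/(11.193806) = 4.508170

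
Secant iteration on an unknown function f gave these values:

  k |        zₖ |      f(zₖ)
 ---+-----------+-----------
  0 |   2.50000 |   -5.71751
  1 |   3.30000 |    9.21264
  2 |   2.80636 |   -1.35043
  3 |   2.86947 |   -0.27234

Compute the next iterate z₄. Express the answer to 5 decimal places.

2.88541

z₄ = 2.86947 − (-0.27234)·(2.86947 − 2.80636) / (-0.27234 − (-1.35043))
   = 2.86947 − (-0.0171874)/(1.0780900) = 2.8854124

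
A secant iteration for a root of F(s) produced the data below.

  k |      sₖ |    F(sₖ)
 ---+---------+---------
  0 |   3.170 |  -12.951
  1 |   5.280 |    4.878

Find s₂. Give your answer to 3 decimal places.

s₂ = 5.280 − 4.878·(5.280 − 3.170) / (4.878 − (-12.951))
   = 5.280 − (10.29258)/(17.82900) = 4.70271

4.703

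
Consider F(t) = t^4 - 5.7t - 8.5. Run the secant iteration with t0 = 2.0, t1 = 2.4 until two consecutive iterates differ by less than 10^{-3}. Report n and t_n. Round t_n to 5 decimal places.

n = 5, t_n = 2.13174

F(2.0) = -3.9000000, F(2.4) = 10.9976000
t2 = 2.4000000 − 10.9976000·(0.4000000)/(14.8976000) = 2.1047149;  |Δ| = 0.2952851
F(2.1047149) = -0.8735286
t3 = 2.1047149 − (-0.8735286)·(-0.2952851)/(-11.8711286) = 2.1264432;  |Δ| = 0.0217283
F(2.1264432) = -0.1744065
t4 = 2.1264432 − (-0.1744065)·(0.0217283)/(0.6991220) = 2.1318637;  |Δ| = 0.0054205
F(2.1318637) = 0.0039722
t5 = 2.1318637 − 0.0039722·(0.0054205)/(0.1783787) = 2.1317430;  |Δ| = 0.0001207
|t5 − t4| = 0.0001207 < 10^{-3}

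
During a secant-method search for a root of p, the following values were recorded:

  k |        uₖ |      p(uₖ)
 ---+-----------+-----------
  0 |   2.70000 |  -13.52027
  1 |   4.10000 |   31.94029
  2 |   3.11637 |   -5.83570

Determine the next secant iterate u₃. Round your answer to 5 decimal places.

3.26832

u₃ = 3.11637 − (-5.83570)·(3.11637 − 4.10000) / (-5.83570 − 31.94029)
   = 3.11637 − (5.7401696)/(-37.7759900) = 3.2683229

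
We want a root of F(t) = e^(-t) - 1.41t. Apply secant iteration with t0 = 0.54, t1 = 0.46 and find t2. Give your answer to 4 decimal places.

0.4514

F(0.54) = -0.178652, F(0.46) = -0.017316
t2 = 0.460000 − (-0.017316)·(0.460000 − 0.540000) / (-0.017316 − (-0.178652)) = 0.460000 − (0.001385)/(0.161335) = 0.451413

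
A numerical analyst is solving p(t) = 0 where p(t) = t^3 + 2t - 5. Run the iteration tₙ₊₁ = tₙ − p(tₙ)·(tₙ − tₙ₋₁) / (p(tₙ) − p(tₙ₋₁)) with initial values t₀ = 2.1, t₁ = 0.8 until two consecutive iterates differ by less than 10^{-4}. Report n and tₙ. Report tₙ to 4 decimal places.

n = 7, tₙ = 1.3283

p(2.1) = 8.461000, p(0.8) = -2.888000
t₂ = 0.800000 − (-2.888000)·(-1.300000)/(-11.349000) = 1.130813;  |Δ| = 0.330813
p(1.130813) = -1.292359
t₃ = 1.130813 − (-1.292359)·(0.330813)/(1.595641) = 1.398749;  |Δ| = 0.267936
p(1.398749) = 0.534149
t₄ = 1.398749 − 0.534149·(0.267936)/(1.826508) = 1.320393;  |Δ| = 0.078356
p(1.320393) = -0.057190
t₅ = 1.320393 − (-0.057190)·(-0.078356)/(-0.591339) = 1.327971;  |Δ| = 0.007578
p(1.327971) = -0.002171
t₆ = 1.327971 − (-0.002171)·(0.007578)/(0.055019) = 1.328270;  |Δ| = 0.000299
p(1.328270) = 0.000009
t₇ = 1.328270 − 0.000009·(0.000299)/(0.002180) = 1.328269;  |Δ| = 0.000001
|t₇ − t₆| = 0.000001 < 10^{-4}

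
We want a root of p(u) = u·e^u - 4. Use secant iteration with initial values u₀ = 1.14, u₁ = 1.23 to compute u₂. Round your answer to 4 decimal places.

p(1.14) = -0.435484, p(1.23) = 0.208112
u₂ = 1.230000 − 0.208112·(1.230000 − 1.140000) / (0.208112 − (-0.435484)) = 1.230000 − (0.018730)/(0.643596) = 1.200898

1.2009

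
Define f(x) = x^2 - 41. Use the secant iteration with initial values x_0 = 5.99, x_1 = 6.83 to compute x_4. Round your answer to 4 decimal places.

f(5.99) = -5.119900, f(6.83) = 5.648900
x_2 = 6.830000 − 5.648900·(6.830000 − 5.990000) / (5.648900 − (-5.119900)) = 6.830000 − (4.745076)/(10.768800) = 6.389368
f(6.389368) = -0.175974
x_3 = 6.389368 − (-0.175974)·(6.389368 − 6.830000) / (-0.175974 − 5.648900) = 6.389368 − (0.077540)/(-5.824874) = 6.402680
f(6.402680) = -0.005688
x_4 = 6.402680 − (-0.005688)·(6.402680 − 6.389368) / (-0.005688 − (-0.175974)) = 6.402680 − (-0.000076)/(0.170286) = 6.403125

6.4031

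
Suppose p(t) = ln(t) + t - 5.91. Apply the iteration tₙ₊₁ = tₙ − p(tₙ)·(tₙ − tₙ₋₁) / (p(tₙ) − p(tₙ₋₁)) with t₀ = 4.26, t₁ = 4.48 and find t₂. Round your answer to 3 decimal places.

4.423

p(4.26) = -0.20073, p(4.48) = 0.06962
t₂ = 4.48000 − 0.06962·(4.48000 − 4.26000) / (0.06962 − (-0.20073)) = 4.48000 − (0.01532)/(0.27035) = 4.42334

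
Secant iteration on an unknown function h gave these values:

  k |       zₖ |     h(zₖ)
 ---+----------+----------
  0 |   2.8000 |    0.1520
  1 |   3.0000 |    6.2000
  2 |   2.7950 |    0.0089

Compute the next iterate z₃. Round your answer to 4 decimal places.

2.7947

z₃ = 2.7950 − 0.0089·(2.7950 − 3.0000) / (0.0089 − 6.2000)
   = 2.7950 − (-0.001825)/(-6.191100) = 2.794705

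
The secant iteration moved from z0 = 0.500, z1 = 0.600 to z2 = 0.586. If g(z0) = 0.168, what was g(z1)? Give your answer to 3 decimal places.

The secant line through (0.500, 0.168) and (0.600, g(z1)) crosses zero at z2 = 0.586.
So (0.500, 0.168), (0.600, g(z1)), (0.586, 0) are collinear:
g(z1) = 0.168 · (0.600 − 0.586) / (0.500 − 0.586) = 0.168 · (0.01400)/(-0.08600) = -0.02735

-0.027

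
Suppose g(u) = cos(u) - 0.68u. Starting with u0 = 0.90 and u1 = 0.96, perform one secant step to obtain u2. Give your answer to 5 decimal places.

0.90649

g(0.90) = 0.0096100, g(0.96) = -0.0792800
u2 = 0.9600000 − (-0.0792800)·(0.9600000 − 0.9000000) / (-0.0792800 − 0.0096100) = 0.9600000 − (-0.0047568)/(-0.0888900) = 0.9064866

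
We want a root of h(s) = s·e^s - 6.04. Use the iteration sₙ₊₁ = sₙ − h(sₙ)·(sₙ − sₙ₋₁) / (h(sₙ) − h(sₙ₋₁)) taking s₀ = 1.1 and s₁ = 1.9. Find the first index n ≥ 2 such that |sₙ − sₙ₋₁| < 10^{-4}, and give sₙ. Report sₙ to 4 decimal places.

h(1.1) = -2.735417, h(1.9) = 6.663199
s₂ = 1.900000 − 6.663199·(0.800000)/(9.398617) = 1.332836;  |Δ| = 0.567164
h(1.332836) = -0.986179
s₃ = 1.332836 − (-0.986179)·(-0.567164)/(-7.649379) = 1.405956;  |Δ| = 0.073120
h(1.405956) = -0.304507
s₄ = 1.405956 − (-0.304507)·(0.073120)/(0.681672) = 1.438619;  |Δ| = 0.032663
h(1.438619) = 0.023598
s₅ = 1.438619 − 0.023598·(0.032663)/(0.328105) = 1.436270;  |Δ| = 0.002349
h(1.436270) = -0.000508
s₆ = 1.436270 − (-0.000508)·(-0.002349)/(-0.024106) = 1.436320;  |Δ| = 0.000050
|s₆ − s₅| = 0.000050 < 10^{-4}

n = 6, sₙ = 1.4363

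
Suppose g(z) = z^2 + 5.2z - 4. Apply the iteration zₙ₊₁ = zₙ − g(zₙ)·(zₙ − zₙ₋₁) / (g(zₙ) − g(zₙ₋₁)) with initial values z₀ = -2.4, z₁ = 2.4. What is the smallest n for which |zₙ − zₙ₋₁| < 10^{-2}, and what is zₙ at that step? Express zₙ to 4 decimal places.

n = 6, zₙ = 0.6802

g(-2.4) = -10.720000, g(2.4) = 14.240000
z₂ = 2.400000 − 14.240000·(4.800000)/(24.960000) = -0.338462;  |Δ| = 2.738462
g(-0.338462) = -5.645444
z₃ = -0.338462 − (-5.645444)·(-2.738462)/(-19.885444) = 0.438983;  |Δ| = 0.777445
g(0.438983) = -1.524582
z₄ = 0.438983 − (-1.524582)·(0.777445)/(4.120862) = 0.726612;  |Δ| = 0.287629
g(0.726612) = 0.306346
z₅ = 0.726612 − 0.306346·(0.287629)/(1.830928) = 0.678487;  |Δ| = 0.048125
g(0.678487) = -0.011526
z₆ = 0.678487 − (-0.011526)·(-0.048125)/(-0.317872) = 0.680232;  |Δ| = 0.001745
|z₆ − z₅| = 0.001745 < 10^{-2}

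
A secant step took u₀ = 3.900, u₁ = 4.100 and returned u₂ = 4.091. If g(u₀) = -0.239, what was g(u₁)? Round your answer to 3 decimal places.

0.011

The secant line through (3.900, -0.239) and (4.100, g(u₁)) crosses zero at u₂ = 4.091.
So (3.900, -0.239), (4.100, g(u₁)), (4.091, 0) are collinear:
g(u₁) = -0.239 · (4.100 − 4.091) / (3.900 − 4.091) = -0.239 · (0.00900)/(-0.19100) = 0.01126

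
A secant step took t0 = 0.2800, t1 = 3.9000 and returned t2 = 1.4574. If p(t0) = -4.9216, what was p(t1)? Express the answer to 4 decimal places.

10.2102

The secant line through (0.2800, -4.9216) and (3.9000, p(t1)) crosses zero at t2 = 1.4574.
So (0.2800, -4.9216), (3.9000, p(t1)), (1.4574, 0) are collinear:
p(t1) = -4.9216 · (3.9000 − 1.4574) / (0.2800 − 1.4574) = -4.9216 · (2.442600)/(-1.177400) = 10.210209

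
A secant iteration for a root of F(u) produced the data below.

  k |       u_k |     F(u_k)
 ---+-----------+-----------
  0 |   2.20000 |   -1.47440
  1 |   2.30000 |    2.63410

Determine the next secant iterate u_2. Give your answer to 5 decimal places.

2.23589

u_2 = 2.30000 − 2.63410·(2.30000 − 2.20000) / (2.63410 − (-1.47440))
   = 2.30000 − (0.2634100)/(4.1085000) = 2.2358866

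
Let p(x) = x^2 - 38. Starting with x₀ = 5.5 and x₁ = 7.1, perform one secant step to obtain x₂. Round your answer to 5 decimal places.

6.11508

p(5.5) = -7.7500000, p(7.1) = 12.4100000
x₂ = 7.1000000 − 12.4100000·(7.1000000 − 5.5000000) / (12.4100000 − (-7.7500000)) = 7.1000000 − (19.8560000)/(20.1600000) = 6.1150794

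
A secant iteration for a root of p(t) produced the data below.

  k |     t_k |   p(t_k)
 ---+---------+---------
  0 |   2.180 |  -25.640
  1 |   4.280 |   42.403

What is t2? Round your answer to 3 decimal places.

2.971

t2 = 4.280 − 42.403·(4.280 − 2.180) / (42.403 − (-25.640))
   = 4.280 − (89.04630)/(68.04300) = 2.97132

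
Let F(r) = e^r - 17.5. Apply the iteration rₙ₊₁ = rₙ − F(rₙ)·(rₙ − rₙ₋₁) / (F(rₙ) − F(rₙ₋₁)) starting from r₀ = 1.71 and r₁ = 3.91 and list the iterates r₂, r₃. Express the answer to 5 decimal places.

F(1.71) = -11.9710385, F(3.91) = 32.3989520
r₂ = 3.9100000 − 32.3989520·(3.9100000 − 1.7100000) / (32.3989520 − (-11.9710385)) = 3.9100000 − (71.2776943)/(44.3699905) = 2.3035607
F(2.3035607) = -7.4902387
r₃ = 2.3035607 − (-7.4902387)·(2.3035607 − 3.9100000) / (-7.4902387 − 32.3989520) = 2.3035607 − (12.0326134)/(-39.8891907) = 2.6052117

2.30356, 2.60521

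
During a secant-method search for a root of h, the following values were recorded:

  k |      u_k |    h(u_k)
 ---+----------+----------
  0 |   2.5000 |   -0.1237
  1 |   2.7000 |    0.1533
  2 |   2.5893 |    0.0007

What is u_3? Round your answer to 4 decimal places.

u_3 = 2.5893 − 0.0007·(2.5893 − 2.7000) / (0.0007 − 0.1533)
   = 2.5893 − (-0.000077)/(-0.152600) = 2.588792

2.5888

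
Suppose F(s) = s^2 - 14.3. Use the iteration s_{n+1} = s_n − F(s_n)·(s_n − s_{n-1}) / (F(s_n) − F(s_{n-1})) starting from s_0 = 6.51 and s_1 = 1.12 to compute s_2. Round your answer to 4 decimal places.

F(6.51) = 28.080100, F(1.12) = -13.045600
s_2 = 1.120000 − (-13.045600)·(1.120000 − 6.510000) / (-13.045600 − 28.080100) = 1.120000 − (70.315784)/(-41.125700) = 2.829777

2.8298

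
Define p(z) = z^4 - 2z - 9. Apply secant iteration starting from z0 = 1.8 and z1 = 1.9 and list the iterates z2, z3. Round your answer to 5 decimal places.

p(1.8) = -2.1024000, p(1.9) = 0.2321000
z2 = 1.9000000 − 0.2321000·(1.9000000 − 1.8000000) / (0.2321000 − (-2.1024000)) = 1.9000000 − (0.0232100)/(2.3345000) = 1.8900578
p(1.8900578) = -0.0186555
z3 = 1.8900578 − (-0.0186555)·(1.8900578 − 1.9000000) / (-0.0186555 − 0.2321000) = 1.8900578 − (0.0001855)/(-0.2507555) = 1.8907975

1.89006, 1.89080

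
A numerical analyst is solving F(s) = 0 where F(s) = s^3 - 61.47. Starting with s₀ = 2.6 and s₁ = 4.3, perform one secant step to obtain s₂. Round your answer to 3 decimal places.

F(2.6) = -43.89400, F(4.3) = 18.03700
s₂ = 4.30000 − 18.03700·(4.30000 − 2.60000) / (18.03700 − (-43.89400)) = 4.30000 − (30.66290)/(61.93100) = 3.80489

3.805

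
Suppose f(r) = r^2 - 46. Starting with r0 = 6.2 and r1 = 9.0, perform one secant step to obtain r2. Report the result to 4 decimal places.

f(6.2) = -7.560000, f(9.0) = 35.000000
r2 = 9.000000 − 35.000000·(9.000000 − 6.200000) / (35.000000 − (-7.560000)) = 9.000000 − (98.000000)/(42.560000) = 6.697368

6.6974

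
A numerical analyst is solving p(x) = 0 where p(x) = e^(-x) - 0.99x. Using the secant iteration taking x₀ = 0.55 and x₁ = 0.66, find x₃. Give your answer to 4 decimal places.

0.5708

p(0.55) = 0.032450, p(0.66) = -0.136549
x₂ = 0.660000 − (-0.136549)·(0.660000 − 0.550000) / (-0.136549 − 0.032450) = 0.660000 − (-0.015020)/(-0.168998) = 0.571121
p(0.571121) = -0.000519
x₃ = 0.571121 − (-0.000519)·(0.571121 − 0.660000) / (-0.000519 − (-0.136549)) = 0.571121 − (0.000046)/(0.136030) = 0.570783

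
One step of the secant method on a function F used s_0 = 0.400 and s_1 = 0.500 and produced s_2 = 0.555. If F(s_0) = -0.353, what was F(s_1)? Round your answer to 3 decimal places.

-0.125

The secant line through (0.400, -0.353) and (0.500, F(s_1)) crosses zero at s_2 = 0.555.
So (0.400, -0.353), (0.500, F(s_1)), (0.555, 0) are collinear:
F(s_1) = -0.353 · (0.500 − 0.555) / (0.400 − 0.555) = -0.353 · (-0.05500)/(-0.15500) = -0.12526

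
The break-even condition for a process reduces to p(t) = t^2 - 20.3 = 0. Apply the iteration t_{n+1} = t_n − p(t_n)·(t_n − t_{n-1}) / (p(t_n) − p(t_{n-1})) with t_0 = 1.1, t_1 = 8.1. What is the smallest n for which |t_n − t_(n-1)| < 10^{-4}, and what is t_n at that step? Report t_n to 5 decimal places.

p(1.1) = -19.0900000, p(8.1) = 45.3100000
t_2 = 8.1000000 − 45.3100000·(7.0000000)/(64.4000000) = 3.1750000;  |Δ| = 4.9250000
p(3.1750000) = -10.2193750
t_3 = 3.1750000 − (-10.2193750)·(-4.9250000)/(-55.5293750) = 4.0813747;  |Δ| = 0.9063747
p(4.0813747) = -3.6423804
t_4 = 4.0813747 − (-3.6423804)·(0.9063747)/(6.5769946) = 4.5833307;  |Δ| = 0.5019559
p(4.5833307) = 0.7069199
t_5 = 4.5833307 − 0.7069199·(0.5019559)/(4.3493003) = 4.5017445;  |Δ| = 0.0815861
p(4.5017445) = -0.0342964
t_6 = 4.5017445 − (-0.0342964)·(-0.0815861)/(-0.7412163) = 4.5055195;  |Δ| = 0.0037750
p(4.5055195) = -0.0002937
t_7 = 4.5055195 − (-0.0002937)·(0.0037750)/(0.0340026) = 4.5055521;  |Δ| = 0.0000326
|t_7 − t_6| = 0.0000326 < 10^{-4}

n = 7, t_n = 4.50555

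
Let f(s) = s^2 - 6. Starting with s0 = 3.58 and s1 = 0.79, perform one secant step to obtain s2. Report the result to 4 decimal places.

2.0202

f(3.58) = 6.816400, f(0.79) = -5.375900
s2 = 0.790000 − (-5.375900)·(0.790000 − 3.580000) / (-5.375900 − 6.816400) = 0.790000 − (14.998761)/(-12.192300) = 2.020183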